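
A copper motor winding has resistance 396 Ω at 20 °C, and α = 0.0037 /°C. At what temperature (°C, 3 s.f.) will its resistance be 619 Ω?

R = R₀(1 + α(T − T₀)) ⇒ T = T₀ + (R/R₀ − 1)/α
T = 20 + (619/396 − 1)/0.0037 = 20 + (0.5631)/0.0037 = 172 °C

172 °C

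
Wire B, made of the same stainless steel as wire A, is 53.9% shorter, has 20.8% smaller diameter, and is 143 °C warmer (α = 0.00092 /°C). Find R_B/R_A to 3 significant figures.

R ∝ ρL/d² with ρ ∝ (1+αΔT), so R_B/R_A = (1 − 53.9/100) × (1 − 20.8/100)⁻² × (1 + 0.00092×143)
= 0.461 × 1.594 × 1.132 = 0.832

0.832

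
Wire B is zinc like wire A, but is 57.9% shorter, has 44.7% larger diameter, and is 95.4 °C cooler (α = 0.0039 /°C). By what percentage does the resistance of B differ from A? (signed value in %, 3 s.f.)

-87.4%

R ∝ ρL/d² with ρ ∝ (1+αΔT), so R_B/R_A = (1 − 57.9/100) × (1 + 44.7/100)⁻² × (1 − 0.0039×95.4)
= 0.421 × 0.4776 × 0.6279 = 0.1263
(R_B − R_A)/R_A = 0.1263 − 1 = -87.4%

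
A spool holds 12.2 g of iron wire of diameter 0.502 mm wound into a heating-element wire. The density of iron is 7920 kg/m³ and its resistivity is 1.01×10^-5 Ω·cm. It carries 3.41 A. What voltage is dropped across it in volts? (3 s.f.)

ρ = 1.01×10^-5 Ω·cm = 1.01×10^-7 Ω·m
A = π(d/2)² = π(2.5100e-04 m)² = 1.9792e-07 m²
L = m/(density·A) = 0.0122/(7920×1.9792e-07) = 7.783 m
R = ρL/A = (1.01×10^-7)(7.783)/(1.9792e-07) = 3.972 Ω
V = IR = 3.41 × 3.972 = 13.5 V

13.5 V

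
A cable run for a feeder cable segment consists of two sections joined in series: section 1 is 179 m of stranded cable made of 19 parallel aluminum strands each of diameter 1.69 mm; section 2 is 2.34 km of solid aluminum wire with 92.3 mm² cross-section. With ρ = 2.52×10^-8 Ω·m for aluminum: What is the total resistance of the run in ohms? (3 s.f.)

0.745 Ω

Section 1: A_strand = π(8.4500e-04)² = 2.243e-06 m²; R₁ = ρL/(N·A_s) = (2.52×10^-8)(179)/(19×2.243e-06) = 0.1058 Ω
Section 2: A = 92.3 mm² = 9.230e-05 m²
R₂ = (2.52×10^-8)(2340)/(9.230e-05) = 0.6389 Ω
R = R₁ + R₂ = 0.745 Ω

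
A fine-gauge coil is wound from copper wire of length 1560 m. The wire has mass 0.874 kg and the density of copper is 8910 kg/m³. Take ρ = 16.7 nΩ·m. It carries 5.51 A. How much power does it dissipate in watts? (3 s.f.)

ρ = 16.7 nΩ·m = 1.67×10^-8 Ω·m
A = m/(density·L) = 0.874/(8910×1560) = 6.2880e-08 m²
R = ρL/A = (1.67×10^-8)(1560)/(6.2880e-08) = 414.3 Ω
P = I²R = (5.51)² × 414.3 = 12600 W

12600 W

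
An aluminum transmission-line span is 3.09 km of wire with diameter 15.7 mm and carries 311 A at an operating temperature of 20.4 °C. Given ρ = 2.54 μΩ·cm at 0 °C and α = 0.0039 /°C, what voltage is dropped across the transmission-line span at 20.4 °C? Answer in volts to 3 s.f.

ρ = 2.54 μΩ·cm = 2.54×10^-8 Ω·m
A = π(d/2)² = π(7.8500e-03 m)² = 1.936e-04 m²
R₍0₎ = ρL/A = (2.54×10^-8)(3090)/(1.936e-04) = 0.4054 Ω
R₍20.4₎ = R₍0₎(1 + αΔT) = 0.4054 × (1 + 0.0039×20.4) = 0.4377 Ω
V = IR = 311 × 0.4377 = 136 V

136 V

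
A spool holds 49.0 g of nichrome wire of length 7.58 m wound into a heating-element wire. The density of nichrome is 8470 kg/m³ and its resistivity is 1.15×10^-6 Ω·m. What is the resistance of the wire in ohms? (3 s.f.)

A = m/(density·L) = 0.049/(8470×7.58) = 7.6321e-07 m²
R = ρL/A = (1.15×10^-6)(7.58)/(7.6321e-07) = 11.4 Ω

11.4 Ω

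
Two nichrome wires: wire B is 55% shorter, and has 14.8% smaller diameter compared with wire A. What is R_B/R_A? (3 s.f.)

0.620

R ∝ L/d², so R_B/R_A = (1 − 55/100) × (1 − 14.8/100)⁻²
= 0.45 × 1.378 = 0.620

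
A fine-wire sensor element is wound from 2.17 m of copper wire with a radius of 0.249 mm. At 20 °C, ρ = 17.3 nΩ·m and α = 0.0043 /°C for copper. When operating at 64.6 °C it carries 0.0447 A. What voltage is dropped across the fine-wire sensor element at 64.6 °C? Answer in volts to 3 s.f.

0.0103 V

ρ = 17.3 nΩ·m = 1.73×10^-8 Ω·m
A = πr² = π(2.4900e-04 m)² = 1.948e-07 m²
R₍20₎ = ρL/A = (1.73×10^-8)(2.17)/(1.948e-07) = 0.1927 Ω
R₍64.6₎ = R₍20₎(1 + αΔT) = 0.1927 × (1 + 0.0043×44.6) = 0.2297 Ω
V = IR = 0.0447 × 0.2297 = 0.0103 V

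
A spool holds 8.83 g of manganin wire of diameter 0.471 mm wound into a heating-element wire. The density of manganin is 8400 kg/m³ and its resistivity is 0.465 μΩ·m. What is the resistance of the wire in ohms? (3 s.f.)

ρ = 0.465 μΩ·m = 4.65×10^-7 Ω·m
A = π(d/2)² = π(2.3550e-04 m)² = 1.7423e-07 m²
L = m/(density·A) = 0.00883/(8400×1.7423e-07) = 6.033 m
R = ρL/A = (4.65×10^-7)(6.033)/(1.7423e-07) = 16.1 Ω

16.1 Ω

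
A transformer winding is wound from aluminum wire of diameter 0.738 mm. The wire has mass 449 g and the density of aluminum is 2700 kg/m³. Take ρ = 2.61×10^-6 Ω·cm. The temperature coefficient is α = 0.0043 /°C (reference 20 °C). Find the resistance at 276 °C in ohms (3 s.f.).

ρ = 2.61×10^-6 Ω·cm = 2.61×10^-8 Ω·m
A = π(d/2)² = π(3.6900e-04 m)² = 4.2776e-07 m²
L = m/(density·A) = 0.449/(2700×4.2776e-07) = 388.8 m
R = ρL/A = (2.61×10^-8)(388.8)/(4.2776e-07) = 23.72 Ω
R(276 °C) = 23.72 × (1 + 0.0043×256) = 49.8 Ω

49.8 Ω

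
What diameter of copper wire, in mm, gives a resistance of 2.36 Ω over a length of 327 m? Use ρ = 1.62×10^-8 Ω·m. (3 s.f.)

1.69 mm

A = ρL/R = (1.62×10^-8)(327)/(2.36) = 2.245e-06 m²
d = 2√(A/π) = 1.691e-03 m = 1.69 mm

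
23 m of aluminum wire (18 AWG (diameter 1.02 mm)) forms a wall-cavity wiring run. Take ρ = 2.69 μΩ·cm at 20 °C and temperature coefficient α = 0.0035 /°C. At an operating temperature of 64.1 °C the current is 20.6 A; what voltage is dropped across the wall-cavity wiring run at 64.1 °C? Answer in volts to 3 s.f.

ρ = 2.69 μΩ·cm = 2.69×10^-8 Ω·m
A = π(1.02/2 mm)² = π(5.1000e-04 m)² = 8.171e-07 m²
R₍20₎ = ρL/A = (2.69×10^-8)(23)/(8.171e-07) = 0.7572 Ω
R₍64.1₎ = R₍20₎(1 + αΔT) = 0.7572 × (1 + 0.0035×44.1) = 0.874 Ω
V = IR = 20.6 × 0.874 = 18.0 V

18.0 V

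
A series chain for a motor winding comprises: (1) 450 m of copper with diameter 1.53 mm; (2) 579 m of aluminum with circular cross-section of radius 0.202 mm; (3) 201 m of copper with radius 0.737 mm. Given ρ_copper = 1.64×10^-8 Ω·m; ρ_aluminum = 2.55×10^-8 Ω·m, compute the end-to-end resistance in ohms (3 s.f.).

Seg 1: A = π(d/2)² = π(7.6500e-04 m)² = 1.839e-06 m²
R_1 = (1.64×10^-8)(450)/(1.839e-06) = 4.014 Ω
Seg 2: A = πr² = π(2.0200e-04 m)² = 1.282e-07 m²
R_2 = (2.55×10^-8)(579)/(1.282e-07) = 115.2 Ω
Seg 3: A = πr² = π(7.3700e-04 m)² = 1.706e-06 m²
R_3 = (1.64×10^-8)(201)/(1.706e-06) = 1.932 Ω
R_total = R_1 + R_2 + R_3 = 121 Ω

121 Ω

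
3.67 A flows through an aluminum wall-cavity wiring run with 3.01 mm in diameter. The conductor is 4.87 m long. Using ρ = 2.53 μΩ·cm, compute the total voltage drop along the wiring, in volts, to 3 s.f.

0.0635 V

ρ = 2.53 μΩ·cm = 2.53×10^-8 Ω·m
A = π(d/2)² = π(1.5050e-03 m)² = 7.116e-06 m²
R = ρL/A = (2.53×10^-8)(4.87)/(7.116e-06) = 0.01732 Ω
V = IR = 3.67 × 0.01732 = 0.0635 V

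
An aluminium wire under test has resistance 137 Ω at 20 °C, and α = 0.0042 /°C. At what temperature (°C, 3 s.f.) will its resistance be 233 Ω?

187 °C

R = R₀(1 + α(T − T₀)) ⇒ T = T₀ + (R/R₀ − 1)/α
T = 20 + (233/137 − 1)/0.0042 = 20 + (0.7007)/0.0042 = 187 °C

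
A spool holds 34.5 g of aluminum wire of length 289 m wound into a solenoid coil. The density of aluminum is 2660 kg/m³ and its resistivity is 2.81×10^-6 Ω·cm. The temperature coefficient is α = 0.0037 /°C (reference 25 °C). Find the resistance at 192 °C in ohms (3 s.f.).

293 Ω

ρ = 2.81×10^-6 Ω·cm = 2.81×10^-8 Ω·m
A = m/(density·L) = 0.0345/(2660×289) = 4.4879e-08 m²
R = ρL/A = (2.81×10^-8)(289)/(4.4879e-08) = 181 Ω
R(192 °C) = 181 × (1 + 0.0037×167) = 293 Ω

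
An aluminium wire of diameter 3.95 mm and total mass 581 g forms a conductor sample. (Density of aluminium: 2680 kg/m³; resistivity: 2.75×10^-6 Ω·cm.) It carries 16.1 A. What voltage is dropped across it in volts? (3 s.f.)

ρ = 2.75×10^-6 Ω·cm = 2.75×10^-8 Ω·m
A = π(d/2)² = π(1.9750e-03 m)² = 1.2254e-05 m²
L = m/(density·A) = 0.581/(2680×1.2254e-05) = 17.69 m
R = ρL/A = (2.75×10^-8)(17.69)/(1.2254e-05) = 0.0397 Ω
V = IR = 16.1 × 0.0397 = 0.639 V

0.639 V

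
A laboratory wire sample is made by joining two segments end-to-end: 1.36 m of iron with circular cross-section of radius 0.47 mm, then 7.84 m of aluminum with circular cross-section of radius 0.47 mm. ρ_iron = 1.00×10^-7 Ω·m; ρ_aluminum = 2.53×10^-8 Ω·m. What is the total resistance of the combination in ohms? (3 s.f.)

Segment 1: A = πr² = π(4.7000e-04 m)² = 6.940e-07 m²
R₁ = ρL/A = (1.00×10^-7)(1.36)/(6.940e-07) = 0.196 Ω
R₂ = (2.53×10^-8)(7.84)/(6.940e-07) = 0.2858 Ω
R = R₁ + R₂ = 0.482 Ω

0.482 Ω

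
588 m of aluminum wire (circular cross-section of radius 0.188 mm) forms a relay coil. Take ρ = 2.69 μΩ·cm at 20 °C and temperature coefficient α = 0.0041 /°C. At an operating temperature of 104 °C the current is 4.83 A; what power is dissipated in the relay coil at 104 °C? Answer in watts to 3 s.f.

4470 W

ρ = 2.69 μΩ·cm = 2.69×10^-8 Ω·m
A = πr² = π(1.8800e-04 m)² = 1.110e-07 m²
R₍20₎ = ρL/A = (2.69×10^-8)(588)/(1.110e-07) = 142.5 Ω
R₍104₎ = R₍20₎(1 + αΔT) = 142.5 × (1 + 0.0041×84) = 191.5 Ω
P = I²R = (4.83)² × 191.5 = 4470 W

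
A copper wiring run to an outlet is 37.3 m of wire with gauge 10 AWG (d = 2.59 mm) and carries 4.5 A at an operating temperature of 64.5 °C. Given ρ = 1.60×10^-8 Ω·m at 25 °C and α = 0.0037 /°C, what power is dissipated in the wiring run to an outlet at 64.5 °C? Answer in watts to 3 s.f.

2.63 W

A = π(2.59/2 mm)² = π(1.2950e-03 m)² = 5.269e-06 m²
R₍25₎ = ρL/A = (1.60×10^-8)(37.3)/(5.269e-06) = 0.1133 Ω
R₍64.5₎ = R₍25₎(1 + αΔT) = 0.1133 × (1 + 0.0037×39.5) = 0.1298 Ω
P = I²R = (4.5)² × 0.1298 = 2.63 W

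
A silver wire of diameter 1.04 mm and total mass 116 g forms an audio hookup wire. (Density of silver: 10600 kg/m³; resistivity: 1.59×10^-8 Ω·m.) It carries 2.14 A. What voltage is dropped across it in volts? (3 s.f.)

0.516 V

A = π(d/2)² = π(5.2000e-04 m)² = 8.4949e-07 m²
L = m/(density·A) = 0.116/(10600×8.4949e-07) = 12.88 m
R = ρL/A = (1.59×10^-8)(12.88)/(8.4949e-07) = 0.2411 Ω
V = IR = 2.14 × 0.2411 = 0.516 V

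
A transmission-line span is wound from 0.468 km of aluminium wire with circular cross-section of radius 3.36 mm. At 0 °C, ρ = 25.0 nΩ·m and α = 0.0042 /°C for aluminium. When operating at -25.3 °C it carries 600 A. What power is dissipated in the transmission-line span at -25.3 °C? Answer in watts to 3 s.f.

1.06×10^5 W

ρ = 25.0 nΩ·m = 2.50×10^-8 Ω·m
A = πr² = π(3.3600e-03 m)² = 3.547e-05 m²
R₍0₎ = ρL/A = (2.50×10^-8)(468)/(3.547e-05) = 0.3299 Ω
R₍-25.3₎ = R₍0₎(1 + αΔT) = 0.3299 × (1 + 0.0042×-25.3) = 0.2948 Ω
P = I²R = (600)² × 0.2948 = 1.06×10^5 W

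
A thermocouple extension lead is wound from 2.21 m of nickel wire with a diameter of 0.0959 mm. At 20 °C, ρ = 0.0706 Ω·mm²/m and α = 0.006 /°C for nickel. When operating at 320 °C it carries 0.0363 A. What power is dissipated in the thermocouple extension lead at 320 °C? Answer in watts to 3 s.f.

ρ = 0.0706 Ω·mm²/m = 7.06×10^-8 Ω·m
A = π(d/2)² = π(4.7950e-05 m)² = 7.223e-09 m²
R₍20₎ = ρL/A = (7.06×10^-8)(2.21)/(7.223e-09) = 21.6 Ω
R₍320₎ = R₍20₎(1 + αΔT) = 21.6 × (1 + 0.006×300) = 60.48 Ω
P = I²R = (0.0363)² × 60.48 = 0.0797 W

0.0797 W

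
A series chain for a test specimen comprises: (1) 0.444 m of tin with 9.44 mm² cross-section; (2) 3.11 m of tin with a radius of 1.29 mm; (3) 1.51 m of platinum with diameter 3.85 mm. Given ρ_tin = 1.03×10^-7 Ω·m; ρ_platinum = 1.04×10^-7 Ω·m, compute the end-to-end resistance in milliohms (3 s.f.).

79.6 mΩ

Seg 1: A = 9.44 mm² = 9.440e-06 m²
R_1 = (1.03×10^-7)(0.444)/(9.440e-06) = 0.004844 Ω
Seg 2: A = πr² = π(1.2900e-03 m)² = 5.228e-06 m²
R_2 = (1.03×10^-7)(3.11)/(5.228e-06) = 0.06127 Ω
Seg 3: A = π(d/2)² = π(1.9250e-03 m)² = 1.164e-05 m²
R_3 = (1.04×10^-7)(1.51)/(1.164e-05) = 0.01349 Ω
R_total = R_1 + R_2 + R_3 = 79.6 mΩ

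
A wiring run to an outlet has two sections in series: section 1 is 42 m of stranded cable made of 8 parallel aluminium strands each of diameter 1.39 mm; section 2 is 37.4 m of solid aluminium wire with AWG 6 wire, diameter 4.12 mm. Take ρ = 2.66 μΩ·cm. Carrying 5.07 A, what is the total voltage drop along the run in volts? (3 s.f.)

ρ = 2.66 μΩ·cm = 2.66×10^-8 Ω·m
Section 1: A_strand = π(6.9500e-04)² = 1.517e-06 m²; R₁ = ρL/(N·A_s) = (2.66×10^-8)(42)/(8×1.517e-06) = 0.09203 Ω
Section 2: A = π(4.12/2 mm)² = π(2.0600e-03 m)² = 1.333e-05 m²
R₂ = (2.66×10^-8)(37.4)/(1.333e-05) = 0.07462 Ω
R = R₁ + R₂ = 0.1667 Ω
V = IR = 5.07 × 0.1667 = 0.845 V

0.845 V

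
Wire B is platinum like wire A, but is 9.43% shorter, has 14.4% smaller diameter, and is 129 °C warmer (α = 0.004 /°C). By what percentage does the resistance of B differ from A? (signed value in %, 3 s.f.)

R ∝ ρL/d² with ρ ∝ (1+αΔT), so R_B/R_A = (1 − 9.43/100) × (1 − 14.4/100)⁻² × (1 + 0.004×129)
= 0.9057 × 1.365 × 1.516 = 1.874
(R_B − R_A)/R_A = 1.874 − 1 = 87.4%

87.4%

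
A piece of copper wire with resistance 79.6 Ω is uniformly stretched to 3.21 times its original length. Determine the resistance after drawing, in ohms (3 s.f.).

820 Ω

Volume constant ⇒ A' = A/k with k = 3.21. R' = ρ(kL)/(A/k) = k²R.
R' = 10.3 × 79.6 = 820 Ω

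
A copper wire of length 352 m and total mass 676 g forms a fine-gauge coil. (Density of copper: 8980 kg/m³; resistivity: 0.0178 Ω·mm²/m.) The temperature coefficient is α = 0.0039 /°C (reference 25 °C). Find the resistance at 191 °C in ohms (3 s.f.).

48.3 Ω

ρ = 0.0178 Ω·mm²/m = 1.78×10^-8 Ω·m
A = m/(density·L) = 0.676/(8980×352) = 2.1386e-07 m²
R = ρL/A = (1.78×10^-8)(352)/(2.1386e-07) = 29.3 Ω
R(191 °C) = 29.3 × (1 + 0.0039×166) = 48.3 Ω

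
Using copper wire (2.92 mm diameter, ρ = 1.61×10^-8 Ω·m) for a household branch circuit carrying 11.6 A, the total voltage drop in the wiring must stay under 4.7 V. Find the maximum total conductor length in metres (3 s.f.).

169 m

A = π(d/2)² = π(1.4600e-03 m)² = 6.697e-06 m²
L_max = V_max·A/(1·ρI) = (4.7)(6.697e-06)/(1.61×10^-8×11.6) = 169 m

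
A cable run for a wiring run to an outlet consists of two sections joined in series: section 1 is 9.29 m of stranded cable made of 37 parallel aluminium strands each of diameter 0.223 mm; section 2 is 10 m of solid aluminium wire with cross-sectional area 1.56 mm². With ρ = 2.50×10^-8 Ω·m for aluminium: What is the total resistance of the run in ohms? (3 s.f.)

Section 1: A_strand = π(1.1150e-04)² = 3.906e-08 m²; R₁ = ρL/(N·A_s) = (2.50×10^-8)(9.29)/(37×3.906e-08) = 0.1607 Ω
Section 2: A = 1.56 mm² = 1.560e-06 m²
R₂ = (2.50×10^-8)(10)/(1.560e-06) = 0.1603 Ω
R = R₁ + R₂ = 0.321 Ω

0.321 Ω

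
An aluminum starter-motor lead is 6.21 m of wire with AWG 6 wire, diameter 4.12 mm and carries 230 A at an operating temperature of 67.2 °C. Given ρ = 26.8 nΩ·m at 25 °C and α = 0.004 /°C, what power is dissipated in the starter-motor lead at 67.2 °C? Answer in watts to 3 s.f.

772 W

ρ = 26.8 nΩ·m = 2.68×10^-8 Ω·m
A = π(4.12/2 mm)² = π(2.0600e-03 m)² = 1.333e-05 m²
R₍25₎ = ρL/A = (2.68×10^-8)(6.21)/(1.333e-05) = 0.01248 Ω
R₍67.2₎ = R₍25₎(1 + αΔT) = 0.01248 × (1 + 0.004×42.2) = 0.01459 Ω
P = I²R = (230)² × 0.01459 = 772 W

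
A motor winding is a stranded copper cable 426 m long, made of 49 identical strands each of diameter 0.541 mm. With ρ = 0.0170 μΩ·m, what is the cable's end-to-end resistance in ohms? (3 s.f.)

ρ = 0.0170 μΩ·m = 1.70×10^-8 Ω·m
A_strand = π(2.7050e-04 m)² = 2.299e-07 m²
R_strand = ρL/A = (1.70×10^-8)(426)/(2.299e-07) = 31.5 Ω
R_total = R_strand/N = 31.5/49 = 0.643 Ω

0.643 Ω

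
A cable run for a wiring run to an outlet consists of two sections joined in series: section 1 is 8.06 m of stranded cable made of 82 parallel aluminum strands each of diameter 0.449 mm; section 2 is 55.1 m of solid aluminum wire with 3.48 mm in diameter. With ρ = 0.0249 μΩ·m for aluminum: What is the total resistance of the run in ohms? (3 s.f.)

0.160 Ω

ρ = 0.0249 μΩ·m = 2.49×10^-8 Ω·m
Section 1: A_strand = π(2.2450e-04)² = 1.583e-07 m²; R₁ = ρL/(N·A_s) = (2.49×10^-8)(8.06)/(82×1.583e-07) = 0.01546 Ω
Section 2: A = π(d/2)² = π(1.7400e-03 m)² = 9.511e-06 m²
R₂ = (2.49×10^-8)(55.1)/(9.511e-06) = 0.1442 Ω
R = R₁ + R₂ = 0.160 Ω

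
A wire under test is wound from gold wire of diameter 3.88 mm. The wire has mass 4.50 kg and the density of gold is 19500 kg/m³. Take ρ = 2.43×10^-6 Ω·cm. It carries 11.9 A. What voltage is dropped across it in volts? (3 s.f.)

ρ = 2.43×10^-6 Ω·cm = 2.43×10^-8 Ω·m
A = π(d/2)² = π(1.9400e-03 m)² = 1.1824e-05 m²
L = m/(density·A) = 4.5/(19500×1.1824e-05) = 19.52 m
R = ρL/A = (2.43×10^-8)(19.52)/(1.1824e-05) = 0.04011 Ω
V = IR = 11.9 × 0.04011 = 0.477 V

0.477 V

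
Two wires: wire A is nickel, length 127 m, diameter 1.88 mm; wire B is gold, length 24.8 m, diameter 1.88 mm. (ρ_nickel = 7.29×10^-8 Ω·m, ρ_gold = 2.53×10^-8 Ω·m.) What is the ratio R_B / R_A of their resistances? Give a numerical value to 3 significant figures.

0.0678

R ∝ ρL/d², so R_B/R_A = (ρ_B/ρ_A) × (L_B/L_A)
= (2.53×10^-8/7.29×10^-8) × (24.8/127) = 0.0678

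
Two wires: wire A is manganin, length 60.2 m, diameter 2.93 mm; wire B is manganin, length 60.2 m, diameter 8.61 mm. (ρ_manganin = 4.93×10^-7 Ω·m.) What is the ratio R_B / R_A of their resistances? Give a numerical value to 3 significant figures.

R ∝ ρL/d², so R_B/R_A = (d_A/d_B)²
= (2.93/8.61)² = 0.116

0.116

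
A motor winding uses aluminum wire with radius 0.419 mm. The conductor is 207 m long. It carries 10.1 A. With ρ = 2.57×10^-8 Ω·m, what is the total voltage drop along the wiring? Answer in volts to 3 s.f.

97.4 V

A = πr² = π(4.1900e-04 m)² = 5.515e-07 m²
R = ρL/A = (2.57×10^-8)(207)/(5.515e-07) = 9.646 Ω
V = IR = 10.1 × 9.646 = 97.4 V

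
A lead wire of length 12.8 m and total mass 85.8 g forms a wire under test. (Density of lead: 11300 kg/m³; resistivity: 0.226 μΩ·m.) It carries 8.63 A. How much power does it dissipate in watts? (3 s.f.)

ρ = 0.226 μΩ·m = 2.26×10^-7 Ω·m
A = m/(density·L) = 0.0858/(11300×12.8) = 5.9320e-07 m²
R = ρL/A = (2.26×10^-7)(12.8)/(5.9320e-07) = 4.877 Ω
P = I²R = (8.63)² × 4.877 = 363 W

363 W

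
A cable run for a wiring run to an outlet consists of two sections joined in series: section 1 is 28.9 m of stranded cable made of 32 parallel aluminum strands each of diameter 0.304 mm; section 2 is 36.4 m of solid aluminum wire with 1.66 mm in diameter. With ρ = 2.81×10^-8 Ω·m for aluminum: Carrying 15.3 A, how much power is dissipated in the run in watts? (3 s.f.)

Section 1: A_strand = π(1.5200e-04)² = 7.258e-08 m²; R₁ = ρL/(N·A_s) = (2.81×10^-8)(28.9)/(32×7.258e-08) = 0.3496 Ω
Section 2: A = π(d/2)² = π(8.3000e-04 m)² = 2.164e-06 m²
R₂ = (2.81×10^-8)(36.4)/(2.164e-06) = 0.4726 Ω
R = R₁ + R₂ = 0.8222 Ω
P = I²R = (15.3)² × 0.8222 = 192 W

192 W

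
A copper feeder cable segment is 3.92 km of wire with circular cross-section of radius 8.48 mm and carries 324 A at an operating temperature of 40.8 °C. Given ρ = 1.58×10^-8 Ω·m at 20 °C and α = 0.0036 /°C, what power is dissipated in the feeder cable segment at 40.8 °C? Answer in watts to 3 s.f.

30900 W

A = πr² = π(8.4800e-03 m)² = 2.259e-04 m²
R₍20₎ = ρL/A = (1.58×10^-8)(3920)/(2.259e-04) = 0.2742 Ω
R₍40.8₎ = R₍20₎(1 + αΔT) = 0.2742 × (1 + 0.0036×20.8) = 0.2947 Ω
P = I²R = (324)² × 0.2947 = 30900 W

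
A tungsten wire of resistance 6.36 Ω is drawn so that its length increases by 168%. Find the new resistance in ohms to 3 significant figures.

45.7 Ω

k = 1 + 168/100 = 2.68; volume constant ⇒ A' = A/k, so R' = k²R.
R' = 7.182 × 6.36 = 45.7 Ω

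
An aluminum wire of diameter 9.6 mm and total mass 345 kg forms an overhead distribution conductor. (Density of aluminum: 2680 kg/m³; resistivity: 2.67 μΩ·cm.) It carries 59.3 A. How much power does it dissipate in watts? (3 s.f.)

ρ = 2.67 μΩ·cm = 2.67×10^-8 Ω·m
A = π(d/2)² = π(4.8000e-03 m)² = 7.2382e-05 m²
L = m/(density·A) = 345/(2680×7.2382e-05) = 1778 m
R = ρL/A = (2.67×10^-8)(1778)/(7.2382e-05) = 0.656 Ω
P = I²R = (59.3)² × 0.656 = 2310 W

2310 W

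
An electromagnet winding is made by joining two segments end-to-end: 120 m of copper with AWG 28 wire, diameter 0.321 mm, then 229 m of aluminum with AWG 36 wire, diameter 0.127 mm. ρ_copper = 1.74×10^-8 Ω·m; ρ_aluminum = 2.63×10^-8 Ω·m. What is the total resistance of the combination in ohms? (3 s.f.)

501 Ω

Segment 1: A = π(0.321/2 mm)² = π(1.6050e-04 m)² = 8.093e-08 m²
R₁ = ρL/A = (1.74×10^-8)(120)/(8.093e-08) = 25.8 Ω
Segment 2: A = π(0.127/2 mm)² = π(6.3500e-05 m)² = 1.267e-08 m²
R₂ = (2.63×10^-8)(229)/(1.267e-08) = 475.4 Ω
R = R₁ + R₂ = 501 Ω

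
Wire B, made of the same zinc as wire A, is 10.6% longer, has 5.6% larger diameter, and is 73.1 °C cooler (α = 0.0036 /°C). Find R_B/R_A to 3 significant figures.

0.731

R ∝ ρL/d² with ρ ∝ (1+αΔT), so R_B/R_A = (1 + 10.6/100) × (1 + 5.6/100)⁻² × (1 − 0.0036×73.1)
= 1.106 × 0.8968 × 0.7368 = 0.731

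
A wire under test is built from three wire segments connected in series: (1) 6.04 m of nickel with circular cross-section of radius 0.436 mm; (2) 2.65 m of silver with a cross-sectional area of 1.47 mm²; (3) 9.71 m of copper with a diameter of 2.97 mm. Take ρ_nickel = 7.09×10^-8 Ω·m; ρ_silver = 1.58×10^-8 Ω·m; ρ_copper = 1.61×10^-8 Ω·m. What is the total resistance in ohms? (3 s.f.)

0.768 Ω

Seg 1: A = πr² = π(4.3600e-04 m)² = 5.972e-07 m²
R_1 = (7.09×10^-8)(6.04)/(5.972e-07) = 0.7171 Ω
Seg 2: A = 1.47 mm² = 1.470e-06 m²
R_2 = (1.58×10^-8)(2.65)/(1.470e-06) = 0.02848 Ω
Seg 3: A = π(d/2)² = π(1.4850e-03 m)² = 6.928e-06 m²
R_3 = (1.61×10^-8)(9.71)/(6.928e-06) = 0.02257 Ω
R_total = R_1 + R_2 + R_3 = 0.768 Ω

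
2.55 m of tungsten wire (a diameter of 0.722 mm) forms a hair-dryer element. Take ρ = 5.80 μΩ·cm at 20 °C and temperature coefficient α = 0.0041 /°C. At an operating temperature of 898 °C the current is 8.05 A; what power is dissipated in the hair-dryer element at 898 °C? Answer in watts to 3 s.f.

108 W

ρ = 5.80 μΩ·cm = 5.80×10^-8 Ω·m
A = π(d/2)² = π(3.6100e-04 m)² = 4.094e-07 m²
R₍20₎ = ρL/A = (5.80×10^-8)(2.55)/(4.094e-07) = 0.3612 Ω
R₍898₎ = R₍20₎(1 + αΔT) = 0.3612 × (1 + 0.0041×878) = 1.662 Ω
P = I²R = (8.05)² × 1.662 = 108 W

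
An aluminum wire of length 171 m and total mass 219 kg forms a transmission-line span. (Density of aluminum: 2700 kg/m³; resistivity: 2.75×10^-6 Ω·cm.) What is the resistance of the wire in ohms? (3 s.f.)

ρ = 2.75×10^-6 Ω·cm = 2.75×10^-8 Ω·m
A = m/(density·L) = 219/(2700×171) = 4.7433e-04 m²
R = ρL/A = (2.75×10^-8)(171)/(4.7433e-04) = 0.00991 Ω

0.00991 Ω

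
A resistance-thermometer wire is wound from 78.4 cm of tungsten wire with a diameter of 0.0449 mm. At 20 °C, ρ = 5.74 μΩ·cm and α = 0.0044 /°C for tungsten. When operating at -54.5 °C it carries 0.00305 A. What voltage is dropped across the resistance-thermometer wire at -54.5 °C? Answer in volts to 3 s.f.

0.0583 V

ρ = 5.74 μΩ·cm = 5.74×10^-8 Ω·m
A = π(d/2)² = π(2.2450e-05 m)² = 1.583e-09 m²
R₍20₎ = ρL/A = (5.74×10^-8)(0.784)/(1.583e-09) = 28.42 Ω
R₍-54.5₎ = R₍20₎(1 + αΔT) = 28.42 × (1 + 0.0044×-74.5) = 19.1 Ω
V = IR = 0.00305 × 19.1 = 0.0583 V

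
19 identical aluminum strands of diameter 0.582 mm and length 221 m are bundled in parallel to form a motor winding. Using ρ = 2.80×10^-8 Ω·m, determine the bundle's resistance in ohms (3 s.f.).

1.22 Ω

A_strand = π(2.9100e-04 m)² = 2.660e-07 m²
R_strand = ρL/A = (2.80×10^-8)(221)/(2.660e-07) = 23.26 Ω
R_total = R_strand/N = 23.26/19 = 1.22 Ω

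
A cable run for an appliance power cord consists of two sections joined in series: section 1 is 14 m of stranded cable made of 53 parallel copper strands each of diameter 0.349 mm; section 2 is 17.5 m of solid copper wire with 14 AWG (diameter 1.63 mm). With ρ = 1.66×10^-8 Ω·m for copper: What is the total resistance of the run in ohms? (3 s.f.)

Section 1: A_strand = π(1.7450e-04)² = 9.566e-08 m²; R₁ = ρL/(N·A_s) = (1.66×10^-8)(14)/(53×9.566e-08) = 0.04584 Ω
Section 2: A = π(1.63/2 mm)² = π(8.1500e-04 m)² = 2.087e-06 m²
R₂ = (1.66×10^-8)(17.5)/(2.087e-06) = 0.1392 Ω
R = R₁ + R₂ = 0.185 Ω

0.185 Ω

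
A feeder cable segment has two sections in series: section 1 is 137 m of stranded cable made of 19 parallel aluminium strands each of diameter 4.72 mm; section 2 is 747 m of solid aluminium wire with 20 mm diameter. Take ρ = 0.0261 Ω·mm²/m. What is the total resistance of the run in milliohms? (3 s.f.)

ρ = 0.0261 Ω·mm²/m = 2.61×10^-8 Ω·m
Section 1: A_strand = π(2.3600e-03)² = 1.750e-05 m²; R₁ = ρL/(N·A_s) = (2.61×10^-8)(137)/(19×1.750e-05) = 0.01076 Ω
Section 2: A = π(d/2)² = π(1.0000e-02 m)² = 3.142e-04 m²
R₂ = (2.61×10^-8)(747)/(3.142e-04) = 0.06206 Ω
R = R₁ + R₂ = 72.8 mΩ

72.8 mΩ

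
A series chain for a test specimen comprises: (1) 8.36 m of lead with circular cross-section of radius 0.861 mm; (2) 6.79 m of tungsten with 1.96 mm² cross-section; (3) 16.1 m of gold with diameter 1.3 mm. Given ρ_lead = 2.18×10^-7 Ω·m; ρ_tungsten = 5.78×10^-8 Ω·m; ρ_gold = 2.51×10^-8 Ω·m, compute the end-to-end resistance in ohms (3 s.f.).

1.29 Ω

Seg 1: A = πr² = π(8.6100e-04 m)² = 2.329e-06 m²
R_1 = (2.18×10^-7)(8.36)/(2.329e-06) = 0.7825 Ω
Seg 2: A = 1.96 mm² = 1.960e-06 m²
R_2 = (5.78×10^-8)(6.79)/(1.960e-06) = 0.2002 Ω
Seg 3: A = π(d/2)² = π(6.5000e-04 m)² = 1.327e-06 m²
R_3 = (2.51×10^-8)(16.1)/(1.327e-06) = 0.3045 Ω
R_total = R_1 + R_2 + R_3 = 1.29 Ω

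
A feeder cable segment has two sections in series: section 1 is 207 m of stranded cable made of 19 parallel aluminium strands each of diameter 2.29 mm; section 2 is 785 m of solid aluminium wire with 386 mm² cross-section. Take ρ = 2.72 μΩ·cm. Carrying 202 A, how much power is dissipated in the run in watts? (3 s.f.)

ρ = 2.72 μΩ·cm = 2.72×10^-8 Ω·m
Section 1: A_strand = π(1.1450e-03)² = 4.119e-06 m²; R₁ = ρL/(N·A_s) = (2.72×10^-8)(207)/(19×4.119e-06) = 0.07195 Ω
Section 2: A = 386 mm² = 3.860e-04 m²
R₂ = (2.72×10^-8)(785)/(3.860e-04) = 0.05532 Ω
R = R₁ + R₂ = 0.1273 Ω
P = I²R = (202)² × 0.1273 = 5190 W

5190 W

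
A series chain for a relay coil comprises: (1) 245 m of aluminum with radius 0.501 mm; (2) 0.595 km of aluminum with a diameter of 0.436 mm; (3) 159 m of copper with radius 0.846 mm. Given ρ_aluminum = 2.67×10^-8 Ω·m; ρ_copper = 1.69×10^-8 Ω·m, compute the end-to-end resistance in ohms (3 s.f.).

116 Ω

Seg 1: A = πr² = π(5.0100e-04 m)² = 7.885e-07 m²
R_1 = (2.67×10^-8)(245)/(7.885e-07) = 8.296 Ω
Seg 2: A = π(d/2)² = π(2.1800e-04 m)² = 1.493e-07 m²
R_2 = (2.67×10^-8)(595)/(1.493e-07) = 106.4 Ω
Seg 3: A = πr² = π(8.4600e-04 m)² = 2.248e-06 m²
R_3 = (1.69×10^-8)(159)/(2.248e-06) = 1.195 Ω
R_total = R_1 + R_2 + R_3 = 116 Ω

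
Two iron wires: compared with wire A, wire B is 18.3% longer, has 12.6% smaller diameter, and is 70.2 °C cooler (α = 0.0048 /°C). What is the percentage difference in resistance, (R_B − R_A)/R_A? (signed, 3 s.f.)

R ∝ ρL/d² with ρ ∝ (1+αΔT), so R_B/R_A = (1 + 18.3/100) × (1 − 12.6/100)⁻² × (1 − 0.0048×70.2)
= 1.183 × 1.309 × 0.663 = 1.027
(R_B − R_A)/R_A = 1.027 − 1 = 2.68%

2.68%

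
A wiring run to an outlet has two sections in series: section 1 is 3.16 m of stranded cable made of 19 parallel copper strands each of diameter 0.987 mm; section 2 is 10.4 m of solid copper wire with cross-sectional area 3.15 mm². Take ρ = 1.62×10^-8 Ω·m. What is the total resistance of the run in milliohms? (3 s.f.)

Section 1: A_strand = π(4.9350e-04)² = 7.651e-07 m²; R₁ = ρL/(N·A_s) = (1.62×10^-8)(3.16)/(19×7.651e-07) = 0.003521 Ω
Section 2: A = 3.15 mm² = 3.150e-06 m²
R₂ = (1.62×10^-8)(10.4)/(3.150e-06) = 0.05349 Ω
R = R₁ + R₂ = 57.0 mΩ

57.0 mΩ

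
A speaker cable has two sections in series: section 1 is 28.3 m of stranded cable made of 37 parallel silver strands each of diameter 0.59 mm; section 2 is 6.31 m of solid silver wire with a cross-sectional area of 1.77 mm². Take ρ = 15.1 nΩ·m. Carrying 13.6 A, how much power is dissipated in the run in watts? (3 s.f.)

17.8 W

ρ = 15.1 nΩ·m = 1.51×10^-8 Ω·m
Section 1: A_strand = π(2.9500e-04)² = 2.734e-07 m²; R₁ = ρL/(N·A_s) = (1.51×10^-8)(28.3)/(37×2.734e-07) = 0.04224 Ω
Section 2: A = 1.77 mm² = 1.770e-06 m²
R₂ = (1.51×10^-8)(6.31)/(1.770e-06) = 0.05383 Ω
R = R₁ + R₂ = 0.09608 Ω
P = I²R = (13.6)² × 0.09608 = 17.8 W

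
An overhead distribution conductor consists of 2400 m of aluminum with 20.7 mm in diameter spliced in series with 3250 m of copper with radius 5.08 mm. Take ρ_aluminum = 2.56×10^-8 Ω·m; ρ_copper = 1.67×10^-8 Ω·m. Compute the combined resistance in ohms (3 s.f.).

0.852 Ω

Segment 1: A = π(d/2)² = π(1.0350e-02 m)² = 3.365e-04 m²
R₁ = ρL/A = (2.56×10^-8)(2400)/(3.365e-04) = 0.1826 Ω
Segment 2: A = πr² = π(5.0800e-03 m)² = 8.107e-05 m²
R₂ = (1.67×10^-8)(3250)/(8.107e-05) = 0.6695 Ω
R = R₁ + R₂ = 0.852 Ω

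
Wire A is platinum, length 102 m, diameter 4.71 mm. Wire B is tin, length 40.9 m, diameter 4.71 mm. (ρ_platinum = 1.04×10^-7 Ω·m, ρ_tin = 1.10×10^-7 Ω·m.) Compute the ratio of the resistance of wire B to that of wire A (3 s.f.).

R ∝ ρL/d², so R_B/R_A = (ρ_B/ρ_A) × (L_B/L_A)
= (1.10×10^-7/1.04×10^-7) × (40.9/102) = 0.424

0.424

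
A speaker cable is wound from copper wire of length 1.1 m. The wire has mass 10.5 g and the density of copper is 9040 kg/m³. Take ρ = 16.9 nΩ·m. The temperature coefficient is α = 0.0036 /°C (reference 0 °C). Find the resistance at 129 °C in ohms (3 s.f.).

0.0258 Ω

ρ = 16.9 nΩ·m = 1.69×10^-8 Ω·m
A = m/(density·L) = 0.0105/(9040×1.1) = 1.0559e-06 m²
R = ρL/A = (1.69×10^-8)(1.1)/(1.0559e-06) = 0.01761 Ω
R(129 °C) = 0.01761 × (1 + 0.0036×129) = 0.0258 Ω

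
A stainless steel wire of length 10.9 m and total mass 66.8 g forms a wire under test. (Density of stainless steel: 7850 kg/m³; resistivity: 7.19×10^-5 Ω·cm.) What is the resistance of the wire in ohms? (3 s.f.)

10.0 Ω

ρ = 7.19×10^-5 Ω·cm = 7.19×10^-7 Ω·m
A = m/(density·L) = 0.0668/(7850×10.9) = 7.8069e-07 m²
R = ρL/A = (7.19×10^-7)(10.9)/(7.8069e-07) = 10.0 Ω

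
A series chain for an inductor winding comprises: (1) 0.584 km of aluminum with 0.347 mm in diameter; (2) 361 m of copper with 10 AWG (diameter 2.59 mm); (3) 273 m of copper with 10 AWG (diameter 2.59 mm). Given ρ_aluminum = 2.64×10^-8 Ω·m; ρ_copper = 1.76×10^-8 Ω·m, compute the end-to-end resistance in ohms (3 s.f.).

165 Ω

Seg 1: A = π(d/2)² = π(1.7350e-04 m)² = 9.457e-08 m²
R_1 = (2.64×10^-8)(584)/(9.457e-08) = 163 Ω
Seg 2: A = π(2.59/2 mm)² = π(1.2950e-03 m)² = 5.269e-06 m²
R_2 = (1.76×10^-8)(361)/(5.269e-06) = 1.206 Ω
Seg 3: A = π(2.59/2 mm)² = π(1.2950e-03 m)² = 5.269e-06 m²
R_3 = (1.76×10^-8)(273)/(5.269e-06) = 0.912 Ω
R_total = R_1 + R_2 + R_3 = 165 Ω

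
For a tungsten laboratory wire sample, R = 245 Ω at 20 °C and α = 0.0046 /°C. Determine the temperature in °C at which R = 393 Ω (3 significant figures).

151 °C

R = R₀(1 + α(T − T₀)) ⇒ T = T₀ + (R/R₀ − 1)/α
T = 20 + (393/245 − 1)/0.0046 = 20 + (0.6041)/0.0046 = 151 °C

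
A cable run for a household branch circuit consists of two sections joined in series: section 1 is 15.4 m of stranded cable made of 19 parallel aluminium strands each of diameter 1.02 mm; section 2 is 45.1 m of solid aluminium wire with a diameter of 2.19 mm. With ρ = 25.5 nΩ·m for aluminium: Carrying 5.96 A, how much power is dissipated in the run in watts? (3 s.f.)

11.7 W

ρ = 25.5 nΩ·m = 2.55×10^-8 Ω·m
Section 1: A_strand = π(5.1000e-04)² = 8.171e-07 m²; R₁ = ρL/(N·A_s) = (2.55×10^-8)(15.4)/(19×8.171e-07) = 0.02529 Ω
Section 2: A = π(d/2)² = π(1.0950e-03 m)² = 3.767e-06 m²
R₂ = (2.55×10^-8)(45.1)/(3.767e-06) = 0.3053 Ω
R = R₁ + R₂ = 0.3306 Ω
P = I²R = (5.96)² × 0.3306 = 11.7 W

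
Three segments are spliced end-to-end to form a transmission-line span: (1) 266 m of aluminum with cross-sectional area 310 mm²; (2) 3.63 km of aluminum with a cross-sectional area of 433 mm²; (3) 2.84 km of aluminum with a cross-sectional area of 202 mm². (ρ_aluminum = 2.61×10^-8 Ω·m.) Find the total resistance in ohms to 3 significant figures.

0.608 Ω

Seg 1: A = 310 mm² = 3.100e-04 m²
R_1 = (2.61×10^-8)(266)/(3.100e-04) = 0.0224 Ω
Seg 2: A = 433 mm² = 4.330e-04 m²
R_2 = (2.61×10^-8)(3630)/(4.330e-04) = 0.2188 Ω
Seg 3: A = 202 mm² = 2.020e-04 m²
R_3 = (2.61×10^-8)(2840)/(2.020e-04) = 0.367 Ω
R_total = R_1 + R_2 + R_3 = 0.608 Ω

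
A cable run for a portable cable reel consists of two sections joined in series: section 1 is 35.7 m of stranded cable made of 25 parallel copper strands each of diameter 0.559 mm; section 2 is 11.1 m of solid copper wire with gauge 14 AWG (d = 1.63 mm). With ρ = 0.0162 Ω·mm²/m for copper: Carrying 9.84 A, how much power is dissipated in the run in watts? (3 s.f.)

ρ = 0.0162 Ω·mm²/m = 1.62×10^-8 Ω·m
Section 1: A_strand = π(2.7950e-04)² = 2.454e-07 m²; R₁ = ρL/(N·A_s) = (1.62×10^-8)(35.7)/(25×2.454e-07) = 0.09426 Ω
Section 2: A = π(1.63/2 mm)² = π(8.1500e-04 m)² = 2.087e-06 m²
R₂ = (1.62×10^-8)(11.1)/(2.087e-06) = 0.08617 Ω
R = R₁ + R₂ = 0.1804 Ω
P = I²R = (9.84)² × 0.1804 = 17.5 W

17.5 W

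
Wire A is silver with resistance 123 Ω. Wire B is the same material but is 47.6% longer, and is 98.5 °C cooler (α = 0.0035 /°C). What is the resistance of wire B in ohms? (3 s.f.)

119 Ω

R ∝ ρL/d² with ρ ∝ (1+αΔT), so R_B/R_A = (1 + 47.6/100) × (1 − 0.0035×98.5)
= 1.476 × 0.6552 = 0.9671
R_B = 0.9671 × 123 = 119 Ω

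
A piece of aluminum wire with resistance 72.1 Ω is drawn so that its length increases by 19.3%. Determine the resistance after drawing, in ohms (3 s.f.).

k = 1 + 19.3/100 = 1.193; volume constant ⇒ A' = A/k, so R' = k²R.
R' = 1.423 × 72.1 = 103 Ω

103 Ω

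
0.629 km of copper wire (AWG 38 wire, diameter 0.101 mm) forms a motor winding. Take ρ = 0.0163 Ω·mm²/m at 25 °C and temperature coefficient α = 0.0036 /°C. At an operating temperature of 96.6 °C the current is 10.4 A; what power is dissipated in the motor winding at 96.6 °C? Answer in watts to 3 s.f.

1.74×10^5 W

ρ = 0.0163 Ω·mm²/m = 1.63×10^-8 Ω·m
A = π(0.101/2 mm)² = π(5.0500e-05 m)² = 8.012e-09 m²
R₍25₎ = ρL/A = (1.63×10^-8)(629)/(8.012e-09) = 1280 Ω
R₍96.6₎ = R₍25₎(1 + αΔT) = 1280 × (1 + 0.0036×71.6) = 1610 Ω
P = I²R = (10.4)² × 1610 = 1.74×10^5 W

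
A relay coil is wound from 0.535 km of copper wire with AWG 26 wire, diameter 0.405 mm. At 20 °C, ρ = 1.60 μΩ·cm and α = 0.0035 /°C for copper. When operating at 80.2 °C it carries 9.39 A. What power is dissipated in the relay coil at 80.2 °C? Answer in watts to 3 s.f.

ρ = 1.60 μΩ·cm = 1.60×10^-8 Ω·m
A = π(0.405/2 mm)² = π(2.0250e-04 m)² = 1.288e-07 m²
R₍20₎ = ρL/A = (1.60×10^-8)(535)/(1.288e-07) = 66.45 Ω
R₍80.2₎ = R₍20₎(1 + αΔT) = 66.45 × (1 + 0.0035×60.2) = 80.45 Ω
P = I²R = (9.39)² × 80.45 = 7090 W

7090 W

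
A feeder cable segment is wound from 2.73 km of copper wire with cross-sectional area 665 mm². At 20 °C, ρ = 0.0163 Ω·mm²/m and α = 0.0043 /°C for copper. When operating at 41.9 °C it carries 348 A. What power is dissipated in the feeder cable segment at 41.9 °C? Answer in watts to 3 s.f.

8870 W

ρ = 0.0163 Ω·mm²/m = 1.63×10^-8 Ω·m
A = 665 mm² = 6.650e-04 m²
R₍20₎ = ρL/A = (1.63×10^-8)(2730)/(6.650e-04) = 0.06692 Ω
R₍41.9₎ = R₍20₎(1 + αΔT) = 0.06692 × (1 + 0.0043×21.9) = 0.07322 Ω
P = I²R = (348)² × 0.07322 = 8870 W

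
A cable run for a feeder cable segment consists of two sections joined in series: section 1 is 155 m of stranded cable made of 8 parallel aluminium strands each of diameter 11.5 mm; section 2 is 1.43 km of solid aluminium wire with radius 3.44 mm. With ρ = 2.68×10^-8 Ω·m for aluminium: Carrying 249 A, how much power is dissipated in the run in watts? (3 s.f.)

Section 1: A_strand = π(5.7500e-03)² = 1.039e-04 m²; R₁ = ρL/(N·A_s) = (2.68×10^-8)(155)/(8×1.039e-04) = 0.004999 Ω
Section 2: A = πr² = π(3.4400e-03 m)² = 3.718e-05 m²
R₂ = (2.68×10^-8)(1430)/(3.718e-05) = 1.031 Ω
R = R₁ + R₂ = 1.036 Ω
P = I²R = (249)² × 1.036 = 64200 W

64200 W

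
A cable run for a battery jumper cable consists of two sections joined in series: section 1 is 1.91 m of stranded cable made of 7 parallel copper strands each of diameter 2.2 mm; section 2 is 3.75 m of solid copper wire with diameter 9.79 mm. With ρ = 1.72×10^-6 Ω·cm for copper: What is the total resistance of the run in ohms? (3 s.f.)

0.00209 Ω

ρ = 1.72×10^-6 Ω·cm = 1.72×10^-8 Ω·m
Section 1: A_strand = π(1.1000e-03)² = 3.801e-06 m²; R₁ = ρL/(N·A_s) = (1.72×10^-8)(1.91)/(7×3.801e-06) = 0.001235 Ω
Section 2: A = π(d/2)² = π(4.8950e-03 m)² = 7.528e-05 m²
R₂ = (1.72×10^-8)(3.75)/(7.528e-05) = 8.568×10^-4 Ω
R = R₁ + R₂ = 0.00209 Ω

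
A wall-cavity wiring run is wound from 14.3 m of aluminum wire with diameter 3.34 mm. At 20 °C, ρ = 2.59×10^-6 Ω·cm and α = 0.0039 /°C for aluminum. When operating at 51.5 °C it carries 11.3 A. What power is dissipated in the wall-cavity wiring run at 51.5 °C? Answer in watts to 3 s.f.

ρ = 2.59×10^-6 Ω·cm = 2.59×10^-8 Ω·m
A = π(d/2)² = π(1.6700e-03 m)² = 8.762e-06 m²
R₍20₎ = ρL/A = (2.59×10^-8)(14.3)/(8.762e-06) = 0.04227 Ω
R₍51.5₎ = R₍20₎(1 + αΔT) = 0.04227 × (1 + 0.0039×31.5) = 0.04747 Ω
P = I²R = (11.3)² × 0.04747 = 6.06 W

6.06 W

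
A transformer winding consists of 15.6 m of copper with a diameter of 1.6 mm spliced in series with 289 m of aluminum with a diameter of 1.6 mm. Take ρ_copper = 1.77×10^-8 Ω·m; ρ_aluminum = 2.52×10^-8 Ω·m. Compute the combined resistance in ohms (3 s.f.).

3.76 Ω

Segment 1: A = π(d/2)² = π(8.0000e-04 m)² = 2.011e-06 m²
R₁ = ρL/A = (1.77×10^-8)(15.6)/(2.011e-06) = 0.1373 Ω
R₂ = (2.52×10^-8)(289)/(2.011e-06) = 3.622 Ω
R = R₁ + R₂ = 3.76 Ω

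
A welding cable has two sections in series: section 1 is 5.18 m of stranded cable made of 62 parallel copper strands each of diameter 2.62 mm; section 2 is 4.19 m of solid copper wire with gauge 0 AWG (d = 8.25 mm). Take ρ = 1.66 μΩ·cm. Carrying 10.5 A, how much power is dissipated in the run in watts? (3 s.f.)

0.172 W

ρ = 1.66 μΩ·cm = 1.66×10^-8 Ω·m
Section 1: A_strand = π(1.3100e-03)² = 5.391e-06 m²; R₁ = ρL/(N·A_s) = (1.66×10^-8)(5.18)/(62×5.391e-06) = 2.572×10^-4 Ω
Section 2: A = π(8.25/2 mm)² = π(4.1250e-03 m)² = 5.346e-05 m²
R₂ = (1.66×10^-8)(4.19)/(5.346e-05) = 0.001301 Ω
R = R₁ + R₂ = 0.001558 Ω
P = I²R = (10.5)² × 0.001558 = 0.172 W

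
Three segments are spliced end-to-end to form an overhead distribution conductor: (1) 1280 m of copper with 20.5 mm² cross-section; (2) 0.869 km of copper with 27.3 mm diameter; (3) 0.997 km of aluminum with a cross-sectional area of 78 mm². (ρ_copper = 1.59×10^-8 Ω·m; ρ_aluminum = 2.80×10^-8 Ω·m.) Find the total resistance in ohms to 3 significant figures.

Seg 1: A = 20.5 mm² = 2.050e-05 m²
R_1 = (1.59×10^-8)(1280)/(2.050e-05) = 0.9928 Ω
Seg 2: A = π(d/2)² = π(1.3650e-02 m)² = 5.853e-04 m²
R_2 = (1.59×10^-8)(869)/(5.853e-04) = 0.0236 Ω
Seg 3: A = 78 mm² = 7.800e-05 m²
R_3 = (2.80×10^-8)(997)/(7.800e-05) = 0.3579 Ω
R_total = R_1 + R_2 + R_3 = 1.37 Ω

1.37 Ω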